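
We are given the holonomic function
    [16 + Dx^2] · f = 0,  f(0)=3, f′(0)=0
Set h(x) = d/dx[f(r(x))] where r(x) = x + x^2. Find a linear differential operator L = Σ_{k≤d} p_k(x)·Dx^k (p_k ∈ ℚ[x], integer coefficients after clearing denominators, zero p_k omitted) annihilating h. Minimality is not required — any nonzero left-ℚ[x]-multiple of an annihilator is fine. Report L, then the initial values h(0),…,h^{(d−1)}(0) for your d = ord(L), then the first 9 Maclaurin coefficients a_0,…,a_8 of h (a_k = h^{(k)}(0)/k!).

f: a_k = 3, 0, -24, 0, 32, 0, -256/15, 0, 512/105, …
h₀=f(r): pull back L_f along r ⇒ L₀.
h₀' ⇒ L via d/dx closure of L₀.
L = (28 + 128·x + 384·x^2 + 512·x^3 + 256·x^4) + (-6 - 12·x)·Dx + (1 + 4·x + 4·x^2)·Dx^2  (order 2).
h: a_k = 0, -48, -144, 32, 640, 5248/5, 896/5, -184064/105, -95232/35, …
ICs: h(0) = 0, h′(0) = -48.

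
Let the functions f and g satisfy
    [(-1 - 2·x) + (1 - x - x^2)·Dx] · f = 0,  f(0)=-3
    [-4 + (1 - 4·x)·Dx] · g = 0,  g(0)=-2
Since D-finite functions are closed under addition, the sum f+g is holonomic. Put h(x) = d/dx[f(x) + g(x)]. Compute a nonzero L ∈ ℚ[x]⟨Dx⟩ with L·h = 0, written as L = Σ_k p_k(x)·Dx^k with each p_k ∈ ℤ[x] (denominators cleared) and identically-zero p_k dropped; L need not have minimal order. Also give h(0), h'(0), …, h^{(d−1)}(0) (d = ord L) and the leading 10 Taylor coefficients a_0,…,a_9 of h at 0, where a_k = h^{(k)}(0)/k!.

f: a_k = -3, -3, -6, -9, -15, -24, -39, -63, -102, -165, …
g: a_k = -2, -8, -32, -128, -512, -2048, -8192, -32768, -131072, -524288, …
L₀ := lclm(L_f,L_g); ord L₀ ≤ 1+1.
Differentiate: ansatz ord ≤ ord L₀ ⇒ L.
L = (120 + 192·x + 432·x^2 - 96·x^3 + 96·x^4) + (-39 - 48·x + 210·x^2 + 252·x^3 - 48·x^4 + 96·x^5)·Dx + (2 - x - 42·x^2 + 54·x^3 + 7·x^4 + 16·x^6)·Dx^2  (order 2).
h: a_k = -11, -76, -411, -2108, -10360, -49386, -229817, -1049392, -4720077, -20974190, …
ICs: h(0) = -11, h′(0) = -76.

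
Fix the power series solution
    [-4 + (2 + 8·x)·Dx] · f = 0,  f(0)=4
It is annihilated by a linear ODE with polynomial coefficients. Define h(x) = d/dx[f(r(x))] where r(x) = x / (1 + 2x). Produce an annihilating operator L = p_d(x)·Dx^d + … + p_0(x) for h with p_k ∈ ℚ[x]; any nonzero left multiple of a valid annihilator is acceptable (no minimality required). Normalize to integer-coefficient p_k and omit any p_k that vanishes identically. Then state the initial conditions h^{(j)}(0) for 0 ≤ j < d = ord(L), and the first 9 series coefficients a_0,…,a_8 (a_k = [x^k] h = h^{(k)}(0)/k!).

f: a_k = 4, 8, -8, 16, -40, 112, -336, 1056, -3432, …
Substitute x→r, Dx→(1/r')Dx; clear ⇒ L₀.
h=h₀': d/dx-closure on L₀ ⇒ L.
L = (-6 - 24·x) + (-1 - 8·x - 12·x^2)·Dx  (order 1).
h: a_k = 8, -48, 240, -1184, 6000, -31392, 168672, -924480, 5140656, …
ICs: h(0) = 8.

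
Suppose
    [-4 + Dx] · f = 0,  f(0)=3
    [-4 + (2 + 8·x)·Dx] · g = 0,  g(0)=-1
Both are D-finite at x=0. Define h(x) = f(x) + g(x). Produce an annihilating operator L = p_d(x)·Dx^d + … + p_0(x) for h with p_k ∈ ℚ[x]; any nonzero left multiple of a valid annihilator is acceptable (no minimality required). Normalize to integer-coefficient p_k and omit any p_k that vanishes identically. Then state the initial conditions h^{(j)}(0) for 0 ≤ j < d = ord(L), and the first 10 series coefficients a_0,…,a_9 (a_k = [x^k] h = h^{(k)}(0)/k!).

f: a_k = 3, 12, 24, 32, 32, 128/5, 256/15, 1024/105, 512/105, 2048/945, …
g: a_k = -1, -2, 2, -4, 10, -28, 84, -264, 858, -2860, …
h₀=f+g: left-lcm gives L₀, ord ≤ 2.
L = (24 + 64·x) + (-10 - 64·x - 128·x^2)·Dx + (1 + 12·x + 32·x^2)·Dx^2  (order 2).
h: a_k = 2, 10, 26, 28, 42, -12/5, 1516/15, -26696/105, 90602/105, -2700652/945, …
ICs: h(0) = 2, h′(0) = 10.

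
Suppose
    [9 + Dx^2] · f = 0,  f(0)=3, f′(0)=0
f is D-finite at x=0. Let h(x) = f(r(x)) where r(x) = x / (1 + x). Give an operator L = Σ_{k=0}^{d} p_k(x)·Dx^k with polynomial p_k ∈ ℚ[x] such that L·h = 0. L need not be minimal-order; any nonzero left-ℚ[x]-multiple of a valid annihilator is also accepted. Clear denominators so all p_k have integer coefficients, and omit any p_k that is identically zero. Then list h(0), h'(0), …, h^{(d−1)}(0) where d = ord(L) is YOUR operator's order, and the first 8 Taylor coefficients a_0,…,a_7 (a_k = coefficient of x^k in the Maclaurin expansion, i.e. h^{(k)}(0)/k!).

f: a_k = 3, 0, -27/2, 0, 81/8, 0, -243/80, 0, …
f∘r: x↦r, Dx↦Dx/r' in L_f ⇒ L₀.
L = 9 + (2 + 6·x + 6·x^2 + 2·x^3)·Dx + (1 + 4·x + 6·x^2 + 4·x^3 + x^4)·Dx^2  (order 2).
h: a_k = 3, 0, -27/2, 27, -243/8, 27/2, 2457/80, -4131/40, …
ICs: h(0) = 3, h′(0) = 0.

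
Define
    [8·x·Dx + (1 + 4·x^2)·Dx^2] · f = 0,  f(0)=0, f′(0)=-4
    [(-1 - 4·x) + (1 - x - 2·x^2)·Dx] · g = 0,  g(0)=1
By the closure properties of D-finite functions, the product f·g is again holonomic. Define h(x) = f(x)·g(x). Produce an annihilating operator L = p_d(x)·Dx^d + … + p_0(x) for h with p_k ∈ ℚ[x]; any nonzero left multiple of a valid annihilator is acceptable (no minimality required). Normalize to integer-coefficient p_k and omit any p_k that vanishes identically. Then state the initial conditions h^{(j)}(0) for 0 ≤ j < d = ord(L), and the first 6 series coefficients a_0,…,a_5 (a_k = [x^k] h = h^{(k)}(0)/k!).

L = (4 + 8·x + 48·x^2) + (2 + 16·x^2 + 48·x^3)·Dx + (-1 + x - 2·x^2 + 4·x^3 + 8·x^4)·Dx^2  (order 2).
h: a_k = 0, -4, -4, -20/3, -44/3, -204/5, …
ICs: h(0) = 0, h′(0) = -4.

f: a_k = 0, -4, 0, 16/3, 0, -64/5, …
g: a_k = 1, 1, 3, 5, 11, 21, …
Sym-product of L_f,L_g gives L₀ (≤ ord 2).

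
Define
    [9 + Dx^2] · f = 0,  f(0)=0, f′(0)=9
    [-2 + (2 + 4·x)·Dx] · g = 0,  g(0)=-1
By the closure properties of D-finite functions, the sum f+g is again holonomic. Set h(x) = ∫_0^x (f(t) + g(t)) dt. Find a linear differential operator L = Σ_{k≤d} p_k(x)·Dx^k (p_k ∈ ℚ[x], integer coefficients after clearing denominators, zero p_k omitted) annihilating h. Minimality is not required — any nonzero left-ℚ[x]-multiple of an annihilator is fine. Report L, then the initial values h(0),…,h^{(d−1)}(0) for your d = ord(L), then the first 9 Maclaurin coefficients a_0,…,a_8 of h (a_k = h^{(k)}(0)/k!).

f: a_k = 0, 9, 0, -27/2, 0, 243/40, 0, -729/560, 0, …
g: a_k = -1, -1, 1/2, -1/2, 5/8, -7/8, 21/16, -33/16, 429/128, …
L₀ := lclm(L_f,L_g); ord L₀ ≤ 2+1.
h=∫₀ˣh₀: take L = L₀·Dx.
L = (-54 - 162·x - 162·x^2)·Dx + (36 + 234·x + 486·x^2 + 324·x^3)·Dx^2 + (-6 - 18·x - 18·x^2)·Dx^3 + (4 + 26·x + 54·x^2 + 36·x^3)·Dx^4  (order 4).
h: a_k = 0, -1, 4, 1/6, -7/2, 1/8, 13/15, 3/16, -471/1120, …
ICs: h(0) = 0, h′(0) = -1, h′′(0) = 8, h′′′(0) = 1.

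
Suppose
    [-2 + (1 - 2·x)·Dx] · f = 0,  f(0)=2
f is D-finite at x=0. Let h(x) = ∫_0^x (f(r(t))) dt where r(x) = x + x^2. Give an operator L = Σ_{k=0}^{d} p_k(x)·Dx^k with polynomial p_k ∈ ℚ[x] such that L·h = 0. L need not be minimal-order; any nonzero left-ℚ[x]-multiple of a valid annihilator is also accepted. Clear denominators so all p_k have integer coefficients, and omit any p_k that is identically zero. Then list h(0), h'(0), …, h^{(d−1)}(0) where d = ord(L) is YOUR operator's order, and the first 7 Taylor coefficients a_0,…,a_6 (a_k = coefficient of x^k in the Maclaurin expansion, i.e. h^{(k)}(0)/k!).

f: a_k = 2, 4, 8, 16, 32, 64, 128, …
Substitute x→r, Dx→(1/r')Dx; clear ⇒ L₀.
Integrate: L := L₀·Dx.
L = (2 + 4·x)·Dx + (-1 + 2·x + 2·x^2)·Dx^2  (order 2).
h: a_k = 0, 2, 2, 4, 8, 88/5, 40, …
ICs: h(0) = 0, h′(0) = 2.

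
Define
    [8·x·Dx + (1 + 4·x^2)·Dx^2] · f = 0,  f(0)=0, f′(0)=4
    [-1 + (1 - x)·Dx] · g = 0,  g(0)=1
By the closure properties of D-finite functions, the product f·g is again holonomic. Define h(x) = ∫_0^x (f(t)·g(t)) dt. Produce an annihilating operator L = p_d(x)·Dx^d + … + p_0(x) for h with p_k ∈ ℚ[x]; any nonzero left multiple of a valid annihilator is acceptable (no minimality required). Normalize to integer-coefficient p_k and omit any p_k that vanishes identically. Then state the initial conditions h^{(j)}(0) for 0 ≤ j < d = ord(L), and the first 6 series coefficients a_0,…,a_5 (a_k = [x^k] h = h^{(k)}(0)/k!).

f: a_k = 0, 4, 0, -16/3, 0, 64/5, …
g: a_k = 1, 1, 1, 1, 1, 1, …
Product ⇒ symmetric product L₀, ord ≤ 2.
h=∫h₀ ⇒ L = L₀·Dx.
L = 8·x·Dx + (2 - 8·x + 16·x^2)·Dx^2 + (-1 + x - 4·x^2 + 4·x^3)·Dx^3  (order 3).
h: a_k = 0, 0, 2, 4/3, -1/3, -4/15, …
ICs: h(0) = 0, h′(0) = 0, h′′(0) = 4.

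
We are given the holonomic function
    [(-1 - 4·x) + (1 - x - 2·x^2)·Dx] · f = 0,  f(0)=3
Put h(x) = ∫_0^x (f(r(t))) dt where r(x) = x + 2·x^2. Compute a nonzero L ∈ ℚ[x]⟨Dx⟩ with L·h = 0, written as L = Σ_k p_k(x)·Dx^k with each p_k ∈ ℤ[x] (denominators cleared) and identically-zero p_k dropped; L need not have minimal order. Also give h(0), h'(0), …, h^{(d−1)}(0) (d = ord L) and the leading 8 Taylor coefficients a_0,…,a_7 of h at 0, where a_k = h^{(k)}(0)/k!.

L = (1 + 8·x + 24·x^2 + 32·x^3)·Dx + (-1 + x + 4·x^2 + 8·x^3 + 8·x^4)·Dx^2  (order 2).
h: a_k = 0, 3, 3/2, 5, 51/4, 159/5, 169/2, 1671/7, …
ICs: h(0) = 0, h′(0) = 3.

f: a_k = 3, 3, 9, 15, 33, 63, 129, 255, …
Change of var in L_f (x↦r) gives L₀.
h=∫h₀ ⇒ L = L₀·Dx.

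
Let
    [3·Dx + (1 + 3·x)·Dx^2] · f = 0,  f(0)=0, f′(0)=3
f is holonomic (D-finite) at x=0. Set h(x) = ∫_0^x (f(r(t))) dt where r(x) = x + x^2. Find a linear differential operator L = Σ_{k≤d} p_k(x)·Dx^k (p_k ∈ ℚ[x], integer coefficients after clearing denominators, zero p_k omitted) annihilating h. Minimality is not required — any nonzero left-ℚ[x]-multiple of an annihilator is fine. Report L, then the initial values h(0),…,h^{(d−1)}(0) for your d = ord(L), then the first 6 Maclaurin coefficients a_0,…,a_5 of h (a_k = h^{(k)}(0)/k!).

L = (1 + 6·x + 6·x^2)·Dx^2 + (1 + 5·x + 9·x^2 + 6·x^3)·Dx^3  (order 3).
h: a_k = 0, 0, 3/2, -1/2, 0, 9/20, …
ICs: h(0) = 0, h′(0) = 0, h′′(0) = 3.

f: a_k = 0, 3, -9/2, 9, -81/4, 243/5, …
f∘r: x↦r, Dx↦Dx/r' in L_f ⇒ L₀.
h=∫h₀ ⇒ L = L₀·Dx.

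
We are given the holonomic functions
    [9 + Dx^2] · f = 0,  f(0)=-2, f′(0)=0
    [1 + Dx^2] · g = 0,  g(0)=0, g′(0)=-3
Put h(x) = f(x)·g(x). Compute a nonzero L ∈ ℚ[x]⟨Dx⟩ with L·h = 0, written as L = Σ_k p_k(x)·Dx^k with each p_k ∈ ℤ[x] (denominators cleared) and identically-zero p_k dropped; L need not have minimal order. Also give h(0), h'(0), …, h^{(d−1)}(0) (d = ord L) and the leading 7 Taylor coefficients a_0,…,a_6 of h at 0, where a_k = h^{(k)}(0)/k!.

f: a_k = -2, 0, 9, 0, -27/4, 0, 81/40, …
g: a_k = 0, -3, 0, 1/2, 0, -1/40, 0, …
Product ⇒ symmetric product L₀, ord ≤ 4.
L = 64 + 20·Dx^2 + Dx^4  (order 4).
h: a_k = 0, 6, 0, -28, 0, 124/5, 0, …
ICs: h(0) = 0, h′(0) = 6, h′′(0) = 0, h′′′(0) = -168.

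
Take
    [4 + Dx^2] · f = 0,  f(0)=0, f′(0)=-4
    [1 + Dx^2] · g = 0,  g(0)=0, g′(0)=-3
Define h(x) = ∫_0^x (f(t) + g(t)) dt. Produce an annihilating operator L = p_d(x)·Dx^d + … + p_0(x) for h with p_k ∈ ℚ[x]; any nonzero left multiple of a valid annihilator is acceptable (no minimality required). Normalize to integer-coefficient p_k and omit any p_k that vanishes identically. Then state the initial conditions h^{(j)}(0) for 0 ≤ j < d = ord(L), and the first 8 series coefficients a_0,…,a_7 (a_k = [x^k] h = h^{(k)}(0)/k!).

f: a_k = 0, -4, 0, 8/3, 0, -8/15, 0, 16/315, …
g: a_k = 0, -3, 0, 1/2, 0, -1/40, 0, 1/1680, …
Sum ⇒ L₀ = lclm(L_f,L_g) in ℚ(x)⟨Dx⟩.
∫: right-multiply L₀ by Dx.
L = 4·Dx + 5·Dx^3 + Dx^5  (order 5).
h: a_k = 0, 0, -7/2, 0, 19/24, 0, -67/720, 0, …
ICs: h(0) = 0, h′(0) = 0, h′′(0) = -7, h′′′(0) = 0, h′′′′(0) = 19.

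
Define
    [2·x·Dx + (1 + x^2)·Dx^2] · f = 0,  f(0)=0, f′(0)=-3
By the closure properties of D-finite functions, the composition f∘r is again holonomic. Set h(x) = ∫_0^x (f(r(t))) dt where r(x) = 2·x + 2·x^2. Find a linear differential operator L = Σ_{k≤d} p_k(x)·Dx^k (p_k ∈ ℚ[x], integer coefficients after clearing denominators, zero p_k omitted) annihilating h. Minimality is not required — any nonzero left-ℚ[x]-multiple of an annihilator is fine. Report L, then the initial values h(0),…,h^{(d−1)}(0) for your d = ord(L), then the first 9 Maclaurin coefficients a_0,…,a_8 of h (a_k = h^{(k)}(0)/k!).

f: a_k = 0, -3, 0, 1, 0, -3/5, 0, 3/7, 0, …
Change of var in L_f (x↦r) gives L₀.
h=∫h₀ ⇒ L = L₀·Dx.
L = (-2 + 8·x + 32·x^2 + 48·x^3 + 24·x^4)·Dx^2 + (1 + 2·x + 4·x^2 + 16·x^3 + 20·x^4 + 8·x^5)·Dx^3  (order 3).
h: a_k = 0, 0, -3, -2, 2, 24/5, 4/5, -88/7, -120/7, …
ICs: h(0) = 0, h′(0) = 0, h′′(0) = -6.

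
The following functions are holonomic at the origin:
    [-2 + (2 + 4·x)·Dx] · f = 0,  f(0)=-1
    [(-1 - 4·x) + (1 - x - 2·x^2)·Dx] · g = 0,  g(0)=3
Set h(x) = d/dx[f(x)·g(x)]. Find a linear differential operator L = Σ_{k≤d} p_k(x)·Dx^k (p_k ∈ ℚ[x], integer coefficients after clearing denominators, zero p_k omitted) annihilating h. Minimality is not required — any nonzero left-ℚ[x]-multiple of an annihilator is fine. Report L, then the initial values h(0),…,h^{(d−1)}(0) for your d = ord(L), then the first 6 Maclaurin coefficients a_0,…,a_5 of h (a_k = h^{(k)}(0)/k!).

f: a_k = -1, -1, 1/2, -1/2, 5/8, -7/8, …
g: a_k = 3, 3, 9, 15, 33, 63, …
h₀=f·g: eliminate ⇒ L₀, order ≤ 1·1.
h=h₀': d/dx-closure on L₀ ⇒ L.
L = (7 + 48·x + 99·x^2 + 100·x^3 + 60·x^4) + (-2 - 7·x - 3·x^2 + 22·x^3 + 44·x^4 + 24·x^5)·Dx  (order 1).
h: a_k = -6, -21, -72, -345/2, -1875/4, -8451/8, …
ICs: h(0) = -6.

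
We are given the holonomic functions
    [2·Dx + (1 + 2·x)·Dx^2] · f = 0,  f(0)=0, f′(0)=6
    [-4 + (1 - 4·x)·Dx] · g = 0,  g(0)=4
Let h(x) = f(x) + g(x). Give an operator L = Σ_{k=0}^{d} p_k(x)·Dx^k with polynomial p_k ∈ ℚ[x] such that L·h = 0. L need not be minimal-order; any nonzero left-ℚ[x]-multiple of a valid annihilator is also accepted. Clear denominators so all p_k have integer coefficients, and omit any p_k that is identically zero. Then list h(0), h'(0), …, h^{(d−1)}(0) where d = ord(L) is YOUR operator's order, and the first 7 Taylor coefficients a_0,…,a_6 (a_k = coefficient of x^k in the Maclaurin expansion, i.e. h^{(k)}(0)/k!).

f: a_k = 0, 6, -6, 8, -12, 96/5, -32, …
g: a_k = 4, 16, 64, 256, 1024, 4096, 16384, …
L₀ := lclm(L_f,L_g); ord L₀ ≤ 2+1.
L = (-128 - 64·x)·Dx + (-44 - 224·x - 128·x^2)·Dx^2 + (5 - 6·x - 48·x^2 - 32·x^3)·Dx^3  (order 3).
h: a_k = 4, 22, 58, 264, 1012, 20576/5, 16352, …
ICs: h(0) = 4, h′(0) = 22, h′′(0) = 116.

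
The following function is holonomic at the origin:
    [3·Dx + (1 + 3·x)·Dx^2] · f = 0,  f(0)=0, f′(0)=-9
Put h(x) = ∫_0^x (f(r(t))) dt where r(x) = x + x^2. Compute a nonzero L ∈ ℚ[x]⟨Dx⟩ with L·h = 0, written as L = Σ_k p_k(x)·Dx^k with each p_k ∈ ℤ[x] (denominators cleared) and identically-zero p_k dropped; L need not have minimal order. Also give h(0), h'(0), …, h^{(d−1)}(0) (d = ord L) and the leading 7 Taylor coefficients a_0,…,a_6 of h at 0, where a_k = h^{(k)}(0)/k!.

f: a_k = 0, -9, 27/2, -27, 243/4, -729/5, 729/2, …
L₀ from L_f via x↦r, Dx↦r'^{-1}Dx.
h=∫h₀ ⇒ L = L₀·Dx.
L = (1 + 6·x + 6·x^2)·Dx^2 + (1 + 5·x + 9·x^2 + 6·x^3)·Dx^3  (order 3).
h: a_k = 0, 0, -9/2, 3/2, 0, -27/20, 27/10, …
ICs: h(0) = 0, h′(0) = 0, h′′(0) = -9.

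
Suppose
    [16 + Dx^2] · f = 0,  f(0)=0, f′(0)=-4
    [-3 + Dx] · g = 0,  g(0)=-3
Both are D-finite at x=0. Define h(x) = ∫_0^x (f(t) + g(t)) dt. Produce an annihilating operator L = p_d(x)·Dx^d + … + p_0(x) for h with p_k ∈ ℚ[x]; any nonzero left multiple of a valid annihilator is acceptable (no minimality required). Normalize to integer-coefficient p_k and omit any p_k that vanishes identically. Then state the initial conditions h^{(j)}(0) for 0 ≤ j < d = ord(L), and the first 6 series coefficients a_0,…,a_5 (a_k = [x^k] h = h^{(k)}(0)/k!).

L = -48·Dx + 16·Dx^2 - 3·Dx^3 + Dx^4  (order 4).
h: a_k = 0, -3, -13/2, -9/2, -17/24, -81/40, …
ICs: h(0) = 0, h′(0) = -3, h′′(0) = -13, h′′′(0) = -27.

f: a_k = 0, -4, 0, 32/3, 0, -128/15, …
g: a_k = -3, -9, -27/2, -27/2, -81/8, -243/40, …
f+g: L₀ = lclm(L_f,L_g), ord ≤ 2+1.
∫: right-multiply L₀ by Dx.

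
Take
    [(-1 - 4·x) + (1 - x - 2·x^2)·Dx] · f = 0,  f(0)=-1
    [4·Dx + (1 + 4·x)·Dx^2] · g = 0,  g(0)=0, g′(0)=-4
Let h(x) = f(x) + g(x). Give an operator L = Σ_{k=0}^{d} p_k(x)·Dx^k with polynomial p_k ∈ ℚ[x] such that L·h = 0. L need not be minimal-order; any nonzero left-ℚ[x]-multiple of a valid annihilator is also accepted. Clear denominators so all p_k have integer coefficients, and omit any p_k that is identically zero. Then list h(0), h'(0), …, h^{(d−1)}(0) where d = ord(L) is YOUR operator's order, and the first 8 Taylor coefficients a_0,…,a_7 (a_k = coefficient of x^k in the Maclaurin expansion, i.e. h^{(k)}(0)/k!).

L = (156 + 624·x + 1440·x^2 + 768·x^3 + 768·x^4)·Dx + (-1 + 160·x + 1064·x^2 + 1952·x^3 + 1600·x^4 + 1280·x^5)·Dx^2 + (-5 - 39·x - 66·x^2 + 80·x^3 + 240·x^4 + 384·x^5 + 256·x^6)·Dx^3  (order 3).
h: a_k = -1, -5, 5, -79/3, 53, -1129/5, 1919/3, -16979/7, …
ICs: h(0) = -1, h′(0) = -5, h′′(0) = 10.

f: a_k = -1, -1, -3, -5, -11, -21, -43, -85, …
g: a_k = 0, -4, 8, -64/3, 64, -1024/5, 2048/3, -16384/7, …
L₀ := lclm(L_f,L_g); ord L₀ ≤ 1+2.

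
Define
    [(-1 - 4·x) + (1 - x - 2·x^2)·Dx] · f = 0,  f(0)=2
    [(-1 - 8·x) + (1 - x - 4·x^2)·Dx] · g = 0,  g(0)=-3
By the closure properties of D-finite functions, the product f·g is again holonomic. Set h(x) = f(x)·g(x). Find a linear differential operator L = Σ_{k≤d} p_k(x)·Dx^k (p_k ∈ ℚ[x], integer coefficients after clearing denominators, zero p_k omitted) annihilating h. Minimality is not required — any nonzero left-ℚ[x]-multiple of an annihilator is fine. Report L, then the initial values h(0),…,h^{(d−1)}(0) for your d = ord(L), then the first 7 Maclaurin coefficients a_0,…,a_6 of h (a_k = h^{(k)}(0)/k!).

f: a_k = 2, 2, 6, 10, 22, 42, 86, …
g: a_k = -3, -3, -15, -27, -87, -195, -543, …
L₀ := L_f ⊗_s L_g (sym. prod.), ord ≤ 1.
L = (-2 - 10·x + 18·x^2 + 32·x^3) + (1 - 2·x - 5·x^2 + 6·x^3 + 8·x^4)·Dx  (order 1).
h: a_k = -6, -12, -54, -132, -414, -1068, -2982, …
ICs: h(0) = -6.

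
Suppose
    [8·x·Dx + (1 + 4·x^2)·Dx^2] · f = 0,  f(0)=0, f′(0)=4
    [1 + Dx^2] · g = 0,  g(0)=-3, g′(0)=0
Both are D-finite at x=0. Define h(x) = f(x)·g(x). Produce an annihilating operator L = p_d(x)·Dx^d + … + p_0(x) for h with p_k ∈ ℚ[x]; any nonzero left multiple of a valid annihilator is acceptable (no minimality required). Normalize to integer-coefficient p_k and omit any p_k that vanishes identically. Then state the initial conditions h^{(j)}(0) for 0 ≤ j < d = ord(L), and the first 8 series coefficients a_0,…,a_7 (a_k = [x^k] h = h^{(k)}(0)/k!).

f: a_k = 0, 4, 0, -16/3, 0, 64/5, 0, -256/7, …
g: a_k = -3, 0, 3/2, 0, -1/8, 0, 1/240, 0, …
Product ⇒ symmetric product L₀, ord ≤ 4.
L = (85 + 944·x^2 + 416·x^4 + 256·x^6 + 256·x^8) + (144·x + 704·x^3 + 768·x^5 + 1024·x^7)·Dx + (90 + 992·x^2 + 576·x^4 + 512·x^6 + 512·x^8)·Dx^2 + (144·x + 704·x^3 + 768·x^5 + 1024·x^7)·Dx^3 + (5 + 48·x^2 + 160·x^4 + 256·x^6 + 256·x^8)·Dx^4  (order 4).
h: a_k = 0, -12, 0, 22, 0, -469/10, 0, 54431/420, …
ICs: h(0) = 0, h′(0) = -12, h′′(0) = 0, h′′′(0) = 132.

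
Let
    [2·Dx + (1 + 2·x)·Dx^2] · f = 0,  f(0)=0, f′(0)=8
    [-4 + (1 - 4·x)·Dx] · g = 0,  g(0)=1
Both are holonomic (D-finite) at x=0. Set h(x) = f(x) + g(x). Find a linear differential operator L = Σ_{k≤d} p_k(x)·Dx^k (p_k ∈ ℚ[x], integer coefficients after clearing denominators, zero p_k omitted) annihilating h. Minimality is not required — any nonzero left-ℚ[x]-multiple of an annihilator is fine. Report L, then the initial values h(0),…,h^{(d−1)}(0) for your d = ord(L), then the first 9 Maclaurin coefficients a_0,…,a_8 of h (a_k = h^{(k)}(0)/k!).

f: a_k = 0, 8, -8, 32/3, -16, 128/5, -128/3, 512/7, -128, …
g: a_k = 1, 4, 16, 64, 256, 1024, 4096, 16384, 65536, …
f+g: L₀ = lclm(L_f,L_g), ord ≤ 2+1.
L = (-128 - 64·x)·Dx + (-44 - 224·x - 128·x^2)·Dx^2 + (5 - 6·x - 48·x^2 - 32·x^3)·Dx^3  (order 3).
h: a_k = 1, 12, 8, 224/3, 240, 5248/5, 12160/3, 115200/7, 65408, …
ICs: h(0) = 1, h′(0) = 12, h′′(0) = 16.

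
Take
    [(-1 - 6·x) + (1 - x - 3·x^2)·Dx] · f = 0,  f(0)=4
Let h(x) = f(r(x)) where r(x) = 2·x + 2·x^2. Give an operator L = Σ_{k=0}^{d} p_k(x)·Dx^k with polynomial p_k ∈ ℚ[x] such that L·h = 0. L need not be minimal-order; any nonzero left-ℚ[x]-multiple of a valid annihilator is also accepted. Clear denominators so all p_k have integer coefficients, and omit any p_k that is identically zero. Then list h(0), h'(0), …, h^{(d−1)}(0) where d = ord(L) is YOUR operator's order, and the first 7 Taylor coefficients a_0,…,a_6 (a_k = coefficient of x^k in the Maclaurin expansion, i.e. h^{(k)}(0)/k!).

f: a_k = 4, 4, 16, 28, 76, 160, 388, …
h₀=f(r): pull back L_f along r ⇒ L₀.
L = (2 + 28·x + 72·x^2 + 48·x^3) + (-1 + 2·x + 14·x^2 + 24·x^3 + 12·x^4)·Dx  (order 1).
h: a_k = 4, 8, 72, 352, 1952, 10656, 57952, …
ICs: h(0) = 4.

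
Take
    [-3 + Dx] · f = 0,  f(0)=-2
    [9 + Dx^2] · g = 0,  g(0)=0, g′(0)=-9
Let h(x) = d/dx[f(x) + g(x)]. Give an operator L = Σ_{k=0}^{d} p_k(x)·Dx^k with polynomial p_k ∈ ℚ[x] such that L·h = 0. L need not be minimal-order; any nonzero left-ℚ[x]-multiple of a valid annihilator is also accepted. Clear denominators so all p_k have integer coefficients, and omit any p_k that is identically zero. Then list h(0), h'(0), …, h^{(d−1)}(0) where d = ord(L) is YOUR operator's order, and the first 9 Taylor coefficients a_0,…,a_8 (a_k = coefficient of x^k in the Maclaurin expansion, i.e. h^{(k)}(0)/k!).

f: a_k = -2, -6, -9, -9, -27/4, -81/20, -81/40, -243/280, -729/2240, …
g: a_k = 0, -9, 0, 27/2, 0, -243/40, 0, 729/560, 0, …
f+g: L₀ = lclm(L_f,L_g), ord ≤ 1+2.
h=h₀': d/dx-closure on L₀ ⇒ L.
L = 27 - 9·Dx + 3·Dx^2 - Dx^3  (order 3).
h: a_k = -15, -18, 27/2, -27, -405/8, -243/20, 243/80, -729/280, -2187/896, …
ICs: h(0) = -15, h′(0) = -18, h′′(0) = 27.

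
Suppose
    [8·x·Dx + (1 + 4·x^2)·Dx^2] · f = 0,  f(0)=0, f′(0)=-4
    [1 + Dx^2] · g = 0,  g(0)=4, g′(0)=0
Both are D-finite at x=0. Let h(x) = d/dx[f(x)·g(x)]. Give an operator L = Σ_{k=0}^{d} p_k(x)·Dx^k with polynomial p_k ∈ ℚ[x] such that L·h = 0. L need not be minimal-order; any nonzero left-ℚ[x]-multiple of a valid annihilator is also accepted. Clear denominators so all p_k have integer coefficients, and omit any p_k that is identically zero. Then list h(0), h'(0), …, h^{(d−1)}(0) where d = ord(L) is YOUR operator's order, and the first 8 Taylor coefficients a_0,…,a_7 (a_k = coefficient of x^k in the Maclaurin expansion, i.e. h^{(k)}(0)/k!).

f: a_k = 0, -4, 0, 16/3, 0, -64/5, 0, 256/7, …
g: a_k = 4, 0, -2, 0, 1/6, 0, -1/180, 0, …
f·g: L₀ = L_f ⊗_s L_g, ord ≤ 2·2.
h=h₀': d/dx-closure on L₀ ⇒ L.
L = (3893 + 34584·x^2 + 286832·x^4 + 57600·x^6 + 768·x^8 - 10240·x^10 + 4096·x^12) + (2192·x + 44864·x^3 + 156160·x^5 + 51200·x^7 + 20480·x^9 + 16384·x^11)·Dx + (3978 + 36208·x^2 + 296160·x^4 + 76288·x^6 + 9728·x^8 - 4096·x^10 + 8192·x^12)·Dx^2 + (2192·x + 44864·x^3 + 156160·x^5 + 51200·x^7 + 20480·x^9 + 16384·x^11)·Dx^3 + (85 + 1624·x^2 + 9328·x^4 + 18688·x^6 + 8960·x^8 + 6144·x^10 + 4096·x^12)·Dx^4  (order 4).
h: a_k = -16, 0, 88, 0, -938/3, 0, 54431/45, 0, …
ICs: h(0) = -16, h′(0) = 0, h′′(0) = 176, h′′′(0) = 0.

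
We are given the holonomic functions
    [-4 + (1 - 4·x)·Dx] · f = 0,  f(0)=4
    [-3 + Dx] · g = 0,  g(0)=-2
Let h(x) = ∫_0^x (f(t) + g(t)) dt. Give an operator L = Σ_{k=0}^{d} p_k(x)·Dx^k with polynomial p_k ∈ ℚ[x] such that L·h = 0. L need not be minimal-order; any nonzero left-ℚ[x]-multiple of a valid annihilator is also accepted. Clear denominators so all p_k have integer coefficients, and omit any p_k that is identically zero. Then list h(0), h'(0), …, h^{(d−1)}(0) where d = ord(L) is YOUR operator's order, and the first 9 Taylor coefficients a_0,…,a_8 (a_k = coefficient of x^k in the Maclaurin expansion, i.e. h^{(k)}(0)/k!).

L = (-60 - 144·x)·Dx + (23 + 72·x - 144·x^2)·Dx^2 + (-1 - 8·x + 48·x^2)·Dx^3  (order 3).
h: a_k = 0, 2, 5, 55/3, 247/4, 4069/20, 81839/120, 655279/280, 18349837/2240, …
ICs: h(0) = 0, h′(0) = 2, h′′(0) = 10.

f: a_k = 4, 16, 64, 256, 1024, 4096, 16384, 65536, 262144, …
g: a_k = -2, -6, -9, -9, -27/4, -81/20, -81/40, -243/280, -729/2240, …
Weyl lclm of L_f,L_g ⇒ L₀ (ord ≤ 2).
h=∫h₀ ⇒ L = L₀·Dx.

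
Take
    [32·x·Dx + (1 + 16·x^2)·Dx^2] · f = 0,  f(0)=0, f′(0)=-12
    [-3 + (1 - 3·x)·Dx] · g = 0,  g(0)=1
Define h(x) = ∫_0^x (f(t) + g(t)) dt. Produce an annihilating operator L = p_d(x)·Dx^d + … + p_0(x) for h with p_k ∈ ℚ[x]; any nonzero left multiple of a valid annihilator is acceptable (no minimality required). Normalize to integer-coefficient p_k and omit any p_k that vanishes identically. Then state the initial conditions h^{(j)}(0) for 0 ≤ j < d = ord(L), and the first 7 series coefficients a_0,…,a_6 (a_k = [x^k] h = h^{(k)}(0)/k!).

f: a_k = 0, -12, 0, 64, 0, -3072/5, 0, …
g: a_k = 1, 3, 9, 27, 81, 243, 729, …
Weyl lclm of L_f,L_g ⇒ L₀ (ord ≤ 3).
Integrate: L := L₀·Dx.
L = (96 - 1152·x - 4608·x^2)·Dx^2 + (-43 + 96·x - 240·x^2 - 4608·x^3)·Dx^3 + (3 + 7·x + 112·x^3 - 768·x^4)·Dx^4  (order 4).
h: a_k = 0, 1, -9/2, 3, 91/4, 81/5, -619/10, …
ICs: h(0) = 0, h′(0) = 1, h′′(0) = -9, h′′′(0) = 18.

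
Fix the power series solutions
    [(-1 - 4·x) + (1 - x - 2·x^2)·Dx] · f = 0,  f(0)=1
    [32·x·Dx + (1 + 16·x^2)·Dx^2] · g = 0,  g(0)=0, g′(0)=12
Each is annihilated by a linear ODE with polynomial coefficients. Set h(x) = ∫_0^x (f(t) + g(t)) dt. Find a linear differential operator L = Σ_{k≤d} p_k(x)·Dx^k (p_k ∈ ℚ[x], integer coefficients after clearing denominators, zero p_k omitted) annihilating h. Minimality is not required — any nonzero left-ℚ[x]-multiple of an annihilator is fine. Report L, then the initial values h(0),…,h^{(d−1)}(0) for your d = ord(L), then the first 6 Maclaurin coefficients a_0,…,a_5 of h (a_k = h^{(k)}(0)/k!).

L = (-96 + 384·x + 6912·x^2 + 15360·x^3 + 40704·x^4 + 12288·x^6)·Dx^2 + (31 + 104·x - 392·x^2 + 736·x^3 + 14912·x^4 + 27904·x^5 + 3072·x^6 + 12288·x^7)·Dx^3 + (-3 - 19·x - 128·x^2 - 152·x^3 - 1128·x^4 + 2496·x^5 + 2560·x^6 + 1024·x^7 + 2048·x^8)·Dx^4  (order 4).
h: a_k = 0, 1, 13/2, 1, -59/4, 11/5, …
ICs: h(0) = 0, h′(0) = 1, h′′(0) = 13, h′′′(0) = 6.

f: a_k = 1, 1, 3, 5, 11, 21, …
g: a_k = 0, 12, 0, -64, 0, 3072/5, …
Sum ⇒ L₀ = lclm(L_f,L_g) in ℚ(x)⟨Dx⟩.
h=∫h₀ ⇒ L = L₀·Dx.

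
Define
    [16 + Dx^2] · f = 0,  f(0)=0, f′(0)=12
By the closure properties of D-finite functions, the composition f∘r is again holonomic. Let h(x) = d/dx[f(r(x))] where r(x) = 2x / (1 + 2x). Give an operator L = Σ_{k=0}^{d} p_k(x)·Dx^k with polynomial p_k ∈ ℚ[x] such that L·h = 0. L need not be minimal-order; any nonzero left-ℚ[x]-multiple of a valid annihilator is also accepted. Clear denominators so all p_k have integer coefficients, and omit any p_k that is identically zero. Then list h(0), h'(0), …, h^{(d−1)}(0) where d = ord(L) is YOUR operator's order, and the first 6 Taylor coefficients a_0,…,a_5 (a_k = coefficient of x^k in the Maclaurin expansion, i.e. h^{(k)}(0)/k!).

L = (88 + 96·x + 96·x^2) + (12 + 72·x + 144·x^2 + 96·x^3)·Dx + (1 + 8·x + 24·x^2 + 32·x^3 + 16·x^4)·Dx^2  (order 2).
h: a_k = 24, -96, -480, 5376, -24704, 69120, …
ICs: h(0) = 24, h′(0) = -96.

f: a_k = 0, 12, 0, -32, 0, 128/5, …
Substitute x→r, Dx→(1/r')Dx; clear ⇒ L₀.
h=h₀': d/dx-closure on L₀ ⇒ L.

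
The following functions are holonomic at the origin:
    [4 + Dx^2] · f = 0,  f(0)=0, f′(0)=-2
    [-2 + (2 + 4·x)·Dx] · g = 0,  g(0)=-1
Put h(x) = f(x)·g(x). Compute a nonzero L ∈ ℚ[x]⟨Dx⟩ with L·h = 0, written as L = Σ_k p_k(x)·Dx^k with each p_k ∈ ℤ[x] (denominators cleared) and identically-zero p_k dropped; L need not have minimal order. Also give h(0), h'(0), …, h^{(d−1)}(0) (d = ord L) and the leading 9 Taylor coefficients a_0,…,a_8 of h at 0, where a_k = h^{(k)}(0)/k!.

L = (7 + 16·x + 16·x^2) + (-2 - 4·x)·Dx + (1 + 4·x + 4·x^2)·Dx^2  (order 2).
h: a_k = 0, 2, 2, -7/3, -1/3, -19/60, 27/20, -983/504, 7727/2520, …
ICs: h(0) = 0, h′(0) = 2.

f: a_k = 0, -2, 0, 4/3, 0, -4/15, 0, 8/315, 0, …
g: a_k = -1, -1, 1/2, -1/2, 5/8, -7/8, 21/16, -33/16, 429/128, …
Product ⇒ symmetric product L₀, ord ≤ 2.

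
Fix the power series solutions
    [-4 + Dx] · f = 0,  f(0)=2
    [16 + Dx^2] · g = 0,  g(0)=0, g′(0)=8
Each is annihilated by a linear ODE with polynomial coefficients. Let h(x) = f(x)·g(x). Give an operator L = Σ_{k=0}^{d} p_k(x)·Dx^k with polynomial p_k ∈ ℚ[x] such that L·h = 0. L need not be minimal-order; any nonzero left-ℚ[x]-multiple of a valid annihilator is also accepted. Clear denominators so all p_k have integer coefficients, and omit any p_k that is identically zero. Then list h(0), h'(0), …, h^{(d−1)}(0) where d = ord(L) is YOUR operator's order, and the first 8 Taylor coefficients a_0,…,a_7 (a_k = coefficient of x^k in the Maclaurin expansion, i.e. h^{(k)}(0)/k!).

f: a_k = 2, 8, 16, 64/3, 64/3, 256/15, 512/45, 2048/315, …
g: a_k = 0, 8, 0, -64/3, 0, 256/15, 0, -2048/315, …
h₀=f·g: eliminate ⇒ L₀, order ≤ 1·2.
L = 32 - 8·Dx + Dx^2  (order 2).
h: a_k = 0, 16, 64, 256/3, 0, -2048/15, -8192/45, -32768/315, …
ICs: h(0) = 0, h′(0) = 16.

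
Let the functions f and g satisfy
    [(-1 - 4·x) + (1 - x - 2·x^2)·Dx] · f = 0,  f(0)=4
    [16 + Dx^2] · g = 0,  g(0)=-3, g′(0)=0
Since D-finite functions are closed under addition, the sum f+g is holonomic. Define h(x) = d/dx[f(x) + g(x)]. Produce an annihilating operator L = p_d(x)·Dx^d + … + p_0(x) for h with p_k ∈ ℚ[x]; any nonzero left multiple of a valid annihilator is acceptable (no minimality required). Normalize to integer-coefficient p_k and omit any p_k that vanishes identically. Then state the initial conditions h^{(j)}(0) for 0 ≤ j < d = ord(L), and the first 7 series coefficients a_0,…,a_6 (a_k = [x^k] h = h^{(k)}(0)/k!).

L = (2880 + 9600·x + 20736·x^2 + 7680·x^3 + 15360·x^4 + 18432·x^5 + 12288·x^6) + (-368 - 1040·x + 2400·x^2 + 2048·x^3 - 2560·x^4 + 1536·x^5 + 7168·x^6 + 4096·x^7)·Dx + (180 + 600·x + 1296·x^2 + 480·x^3 + 960·x^4 + 1152·x^5 + 768·x^6)·Dx^2 + (-23 - 65·x + 150·x^2 + 128·x^3 - 160·x^4 + 96·x^5 + 448·x^6 + 256·x^7)·Dx^3  (order 3).
h: a_k = 4, 72, 60, 48, 420, 5672/5, 2380, …
ICs: h(0) = 4, h′(0) = 72, h′′(0) = 120.

f: a_k = 4, 4, 12, 20, 44, 84, 172, …
g: a_k = -3, 0, 24, 0, -32, 0, 256/15, …
L₀ := lclm(L_f,L_g); ord L₀ ≤ 1+2.
h=h₀': d/dx-closure on L₀ ⇒ L.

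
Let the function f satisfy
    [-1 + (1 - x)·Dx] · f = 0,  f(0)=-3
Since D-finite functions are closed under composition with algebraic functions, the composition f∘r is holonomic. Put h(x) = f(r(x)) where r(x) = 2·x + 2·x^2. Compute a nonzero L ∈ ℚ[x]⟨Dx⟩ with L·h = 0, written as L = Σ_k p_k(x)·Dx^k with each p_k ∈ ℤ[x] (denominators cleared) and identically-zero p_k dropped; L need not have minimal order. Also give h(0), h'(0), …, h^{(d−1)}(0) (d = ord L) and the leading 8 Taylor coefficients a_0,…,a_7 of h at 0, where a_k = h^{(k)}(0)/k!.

f: a_k = -3, -3, -3, -3, -3, -3, -3, -3, …
L₀ from L_f via x↦r, Dx↦r'^{-1}Dx.
L = (2 + 4·x) + (-1 + 2·x + 2·x^2)·Dx  (order 1).
h: a_k = -3, -6, -18, -48, -132, -360, -984, -2688, …
ICs: h(0) = -3.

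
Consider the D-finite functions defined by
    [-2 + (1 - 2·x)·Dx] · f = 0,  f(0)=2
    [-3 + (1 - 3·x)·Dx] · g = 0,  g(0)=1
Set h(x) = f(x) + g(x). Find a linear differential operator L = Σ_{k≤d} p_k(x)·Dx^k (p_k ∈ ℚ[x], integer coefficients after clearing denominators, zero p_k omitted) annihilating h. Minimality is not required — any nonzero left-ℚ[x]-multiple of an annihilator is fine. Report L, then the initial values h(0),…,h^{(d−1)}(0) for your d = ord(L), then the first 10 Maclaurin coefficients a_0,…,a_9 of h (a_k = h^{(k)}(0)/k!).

L = -12 + (10 - 24·x)·Dx + (-1 + 5·x - 6·x^2)·Dx^2  (order 2).
h: a_k = 3, 7, 17, 43, 113, 307, 857, 2443, 7073, 20707, …
ICs: h(0) = 3, h′(0) = 7.

f: a_k = 2, 4, 8, 16, 32, 64, 128, 256, 512, 1024, …
g: a_k = 1, 3, 9, 27, 81, 243, 729, 2187, 6561, 19683, …
h₀=f+g: left-lcm gives L₀, ord ≤ 2.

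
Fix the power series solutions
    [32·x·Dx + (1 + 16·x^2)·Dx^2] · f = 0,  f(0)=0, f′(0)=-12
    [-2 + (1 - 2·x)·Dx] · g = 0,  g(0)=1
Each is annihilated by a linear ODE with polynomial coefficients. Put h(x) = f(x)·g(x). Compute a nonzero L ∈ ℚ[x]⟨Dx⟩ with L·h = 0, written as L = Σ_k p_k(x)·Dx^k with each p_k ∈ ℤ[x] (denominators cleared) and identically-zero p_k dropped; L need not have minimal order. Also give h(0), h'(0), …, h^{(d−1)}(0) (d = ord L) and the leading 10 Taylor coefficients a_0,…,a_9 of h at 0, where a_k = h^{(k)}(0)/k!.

f: a_k = 0, -12, 0, 64, 0, -3072/5, 0, 49152/7, 0, -262144/3, …
g: a_k = 1, 2, 4, 8, 16, 32, 64, 128, 256, 512, …
h₀=f·g: eliminate ⇒ L₀, order ≤ 2·1.
L = 64·x + (4 - 32·x + 128·x^2)·Dx + (-1 + 2·x - 16·x^2 + 32·x^3)·Dx^2  (order 2).
h: a_k = 0, -12, -24, 16, 32, -2752/5, -5504/5, 168704/35, 337408/35, -7150592/105, …
ICs: h(0) = 0, h′(0) = -12.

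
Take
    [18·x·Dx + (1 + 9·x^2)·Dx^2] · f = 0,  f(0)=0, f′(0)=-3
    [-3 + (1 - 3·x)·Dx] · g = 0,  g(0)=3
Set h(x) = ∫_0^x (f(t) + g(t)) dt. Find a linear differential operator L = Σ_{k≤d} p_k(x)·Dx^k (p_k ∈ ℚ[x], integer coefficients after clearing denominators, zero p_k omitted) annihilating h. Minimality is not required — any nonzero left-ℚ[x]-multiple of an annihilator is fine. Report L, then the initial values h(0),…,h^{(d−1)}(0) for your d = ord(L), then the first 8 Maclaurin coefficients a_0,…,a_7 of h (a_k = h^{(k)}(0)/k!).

L = (18 - 216·x - 486·x^2)·Dx^2 + (-12 + 18·x - 108·x^2 - 486·x^3)·Dx^3 + (1 - 81·x^4)·Dx^4  (order 4).
h: a_k = 0, 3, 3, 9, 45/2, 243/5, 567/5, 2187/7, …
ICs: h(0) = 0, h′(0) = 3, h′′(0) = 6, h′′′(0) = 54.

f: a_k = 0, -3, 0, 9, 0, -243/5, 0, 2187/7, …
g: a_k = 3, 9, 27, 81, 243, 729, 2187, 6561, …
h₀=f+g: left-lcm gives L₀, ord ≤ 3.
Integrate: L := L₀·Dx.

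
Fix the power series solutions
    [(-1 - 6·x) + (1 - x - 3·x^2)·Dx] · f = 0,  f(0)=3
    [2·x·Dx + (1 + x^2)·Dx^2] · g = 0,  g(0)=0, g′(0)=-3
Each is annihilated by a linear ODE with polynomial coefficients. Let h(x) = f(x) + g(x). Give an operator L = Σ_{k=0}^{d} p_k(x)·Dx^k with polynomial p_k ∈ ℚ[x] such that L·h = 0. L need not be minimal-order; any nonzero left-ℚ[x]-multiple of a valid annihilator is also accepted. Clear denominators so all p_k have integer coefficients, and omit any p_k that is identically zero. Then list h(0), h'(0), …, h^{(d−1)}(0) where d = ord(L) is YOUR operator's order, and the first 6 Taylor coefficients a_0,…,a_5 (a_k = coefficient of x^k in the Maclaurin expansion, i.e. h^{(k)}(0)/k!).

L = (-8 + 32·x + 300·x^2 + 504·x^3 + 1134·x^4 + 162·x^6)·Dx + (22 + 148·x + 184·x^2 + 576·x^3 + 441·x^4 + 918·x^5 + 27·x^6 + 162·x^7)·Dx^2 + (-4 - 6·x - 18·x^2 + 60·x^3 + 85·x^4 + 75·x^5 + 126·x^6 + 9·x^7 + 27·x^8)·Dx^3  (order 3).
h: a_k = 3, 0, 12, 22, 57, 597/5, …
ICs: h(0) = 3, h′(0) = 0, h′′(0) = 24.

f: a_k = 3, 3, 12, 21, 57, 120, …
g: a_k = 0, -3, 0, 1, 0, -3/5, …
L₀ := lclm(L_f,L_g); ord L₀ ≤ 1+2.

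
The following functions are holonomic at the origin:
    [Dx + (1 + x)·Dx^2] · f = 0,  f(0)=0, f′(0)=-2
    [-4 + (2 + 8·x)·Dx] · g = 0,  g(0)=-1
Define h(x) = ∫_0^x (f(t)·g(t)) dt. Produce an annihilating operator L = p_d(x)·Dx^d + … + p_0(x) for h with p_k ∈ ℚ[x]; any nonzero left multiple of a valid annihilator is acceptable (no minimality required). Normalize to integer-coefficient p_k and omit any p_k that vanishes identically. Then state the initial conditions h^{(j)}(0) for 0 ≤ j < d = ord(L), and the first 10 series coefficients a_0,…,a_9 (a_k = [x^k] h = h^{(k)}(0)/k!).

f: a_k = 0, -2, 1, -2/3, 1/2, -2/5, 1/3, -2/7, 1/4, -2/9, …
g: a_k = -1, -2, 2, -4, 10, -28, 84, -264, 858, -2860, …
L₀ := L_f ⊗_s L_g (sym. prod.), ord ≤ 2.
h=∫h₀ ⇒ L = L₀·Dx.
L = (10 + 4·x)·Dx + (-3 - 12·x)·Dx^2 + (1 + 9·x + 24·x^2 + 16·x^3)·Dx^3  (order 3).
h: a_k = 0, 0, 1, 1, -4/3, 13/6, -389/90, 1052/105, -10807/420, 268067/3780, …
ICs: h(0) = 0, h′(0) = 0, h′′(0) = 2.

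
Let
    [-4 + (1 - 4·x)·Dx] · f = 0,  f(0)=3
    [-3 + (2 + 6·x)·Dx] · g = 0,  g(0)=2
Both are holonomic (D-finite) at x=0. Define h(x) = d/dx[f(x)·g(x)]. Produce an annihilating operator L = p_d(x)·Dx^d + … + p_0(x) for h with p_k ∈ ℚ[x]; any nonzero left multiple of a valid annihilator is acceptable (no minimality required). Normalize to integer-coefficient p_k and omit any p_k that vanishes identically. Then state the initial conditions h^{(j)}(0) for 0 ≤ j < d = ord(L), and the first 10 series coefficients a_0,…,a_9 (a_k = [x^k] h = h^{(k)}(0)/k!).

f: a_k = 3, 12, 48, 192, 768, 3072, 12288, 49152, 196608, 786432, …
g: a_k = 2, 3, -9/4, 27/8, -405/64, 1701/128, -15309/512, 72171/1024, -2814669/16384, 14073345/32768, …
Product ⇒ symmetric product L₀, ord ≤ 1.
Derive L from L₀ (diff closure).
L = (167 + 792·x + 432·x^2) + (-22 - 2·x + 288·x^2 + 288·x^3)·Dx  (order 1).
h: a_k = 33, 501/2, 12267/8, 129633/16, 5210835/128, 49886235/256, 932725311/1024, 8519330265/2048, 613771759395/32768, 5453595750615/65536, …
ICs: h(0) = 33.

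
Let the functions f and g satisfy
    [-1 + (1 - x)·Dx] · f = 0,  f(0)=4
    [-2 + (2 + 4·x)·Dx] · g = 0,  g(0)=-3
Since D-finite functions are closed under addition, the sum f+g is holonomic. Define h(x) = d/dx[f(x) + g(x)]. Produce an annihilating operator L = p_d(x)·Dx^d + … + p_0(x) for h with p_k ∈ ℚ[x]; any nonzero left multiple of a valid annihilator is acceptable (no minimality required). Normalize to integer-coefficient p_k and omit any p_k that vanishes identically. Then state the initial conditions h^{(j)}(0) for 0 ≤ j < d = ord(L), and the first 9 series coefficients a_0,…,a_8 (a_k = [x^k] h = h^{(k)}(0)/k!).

L = (-4 - 2·x) + (-1 - 10·x - 7·x^2)·Dx + (1 + 2·x - x^2 - 2·x^3)·Dx^2  (order 2).
h: a_k = 1, 11, 15/2, 47/2, 55/8, 381/8, -245/16, 1799/16, -14697/128, …
ICs: h(0) = 1, h′(0) = 11.

f: a_k = 4, 4, 4, 4, 4, 4, 4, 4, 4, …
g: a_k = -3, -3, 3/2, -3/2, 15/8, -21/8, 63/16, -99/16, 1287/128, …
h₀=f+g: left-lcm gives L₀, ord ≤ 2.
Derive L from L₀ (diff closure).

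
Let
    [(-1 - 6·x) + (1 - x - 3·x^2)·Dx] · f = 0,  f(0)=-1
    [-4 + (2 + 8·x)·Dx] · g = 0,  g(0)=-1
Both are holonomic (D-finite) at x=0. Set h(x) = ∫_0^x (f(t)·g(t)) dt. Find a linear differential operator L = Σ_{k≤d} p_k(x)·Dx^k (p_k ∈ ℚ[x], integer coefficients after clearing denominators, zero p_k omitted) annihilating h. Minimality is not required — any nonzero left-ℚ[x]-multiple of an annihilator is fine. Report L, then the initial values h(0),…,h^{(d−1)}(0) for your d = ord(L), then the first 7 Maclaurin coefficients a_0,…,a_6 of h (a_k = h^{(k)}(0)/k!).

f: a_k = -1, -1, -4, -7, -19, -40, -97, …
g: a_k = -1, -2, 2, -4, 10, -28, 84, …
f·g: L₀ = L_f ⊗_s L_g, ord ≤ 1·1.
h=∫h₀ ⇒ L = L₀·Dx.
L = (3 + 8·x + 18·x^2)·Dx + (-1 - 3·x + 7·x^2 + 12·x^3)·Dx^2  (order 2).
h: a_k = 0, 1, 3/2, 4/3, 17/4, 19/5, 49/3, …
ICs: h(0) = 0, h′(0) = 1.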